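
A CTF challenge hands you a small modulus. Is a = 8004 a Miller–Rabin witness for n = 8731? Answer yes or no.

no

n − 1 = 8730 = 2^1 · 4365, so s = 1 and d = 4365.
By repeated squaring, 8004^4365 ≡ 1 (mod 8731).
x_0 = 8004^4365 mod 8731 = 1.
x_0 = 1, so 8004 is not a witness.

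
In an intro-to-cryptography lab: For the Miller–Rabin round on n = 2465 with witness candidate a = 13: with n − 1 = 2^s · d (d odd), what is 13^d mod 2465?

608

n − 1 = 2464 = 2^5 · 77, so s = 5 and d = 77.
13^77 mod 2465 = 608.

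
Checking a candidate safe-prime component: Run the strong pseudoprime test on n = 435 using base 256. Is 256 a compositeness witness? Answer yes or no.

n − 1 = 434 = 2^1 · 217, so s = 1 and d = 217.
x_0 = 256^217 mod 435 = 1.
x_0 = 1, so 256 is not a witness.

no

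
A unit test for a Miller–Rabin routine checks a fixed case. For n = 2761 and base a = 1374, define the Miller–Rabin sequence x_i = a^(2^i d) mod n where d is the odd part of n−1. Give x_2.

1002

n − 1 = 2760 = 2^3 · 345, so s = 3 and d = 345.
x_0 = 1374^345 mod 2761 = 1055.
x_1 = 1055^2 mod 2761 = 342.
x_2 = 342^2 mod 2761 = 1002.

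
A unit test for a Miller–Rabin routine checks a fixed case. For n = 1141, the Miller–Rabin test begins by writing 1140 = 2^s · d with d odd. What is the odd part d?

Halving: 1140 → 570 → 285; 285 is odd.
So 1140 = 2^2 · 285.

285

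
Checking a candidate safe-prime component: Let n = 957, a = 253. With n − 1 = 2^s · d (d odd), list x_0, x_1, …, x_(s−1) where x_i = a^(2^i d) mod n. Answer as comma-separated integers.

n − 1 = 956 = 2^2 · 239, so s = 2 and d = 239.
x_0 = 253^239 mod 957 = 385.
x_1 = 385^2 mod 957 = 847.

385, 847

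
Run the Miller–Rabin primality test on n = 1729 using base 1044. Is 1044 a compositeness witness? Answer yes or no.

yes

n − 1 = 1728 = 2^6 · 27, so s = 6 and d = 27.
x_0 = 1044^27 mod 1729 = 246.
x_0 is neither 1 nor 1728, so continue squaring.
x_1 = 246^2 mod 1729 = 1.
x_1 = 1 but x_0 ≠ ±1, a nontrivial square root of 1 — 1044 is a witness and 1729 is composite.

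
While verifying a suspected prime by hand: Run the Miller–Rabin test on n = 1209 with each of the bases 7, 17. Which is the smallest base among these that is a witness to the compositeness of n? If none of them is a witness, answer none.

7

n − 1 = 1208 = 2^3 · 151, so s = 3 and d = 151.
Base 7: x_0 = 7^151 mod 1209 = 565. x_0 is neither 1 nor 1208, so continue squaring. x_1 = 565^2 mod 1209 = 49. x_2 = 49^2 mod 1209 = 1192. Reached i = s−1 = 2 without hitting −1: 7 is a Miller–Rabin witness and 1209 is composite.
Base 17: x_0 = 17^151 mod 1209 = 17. x_0 is neither 1 nor 1208, so continue squaring. x_1 = 17^2 mod 1209 = 289. x_2 = 289^2 mod 1209 = 100. Reached i = s−1 = 2 without hitting −1: 17 is a Miller–Rabin witness and 1209 is composite.
The smallest witness among the given bases is 7.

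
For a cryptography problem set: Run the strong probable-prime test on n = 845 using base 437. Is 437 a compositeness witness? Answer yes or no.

no

n − 1 = 844 = 2^2 · 211, so s = 2 and d = 211.
x_0 = 437^211 mod 845 = 408.
x_0 is neither 1 nor 844, so continue squaring.
x_1 = 408^2 mod 845 = 844.
x_1 ≡ −1, so 437 is not a witness.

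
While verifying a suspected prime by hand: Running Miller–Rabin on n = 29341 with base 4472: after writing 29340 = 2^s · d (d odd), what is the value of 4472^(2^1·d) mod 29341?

6955

n − 1 = 29340 = 2^2 · 7335, so s = 2 and d = 7335.
Repeated squaring mod 29341: 4472^1 ≡ 4472, 4472^2 ≡ 17563, 4472^4 ≡ 26377, 4472^8 ≡ 12337, 4472^16 ≡ 9802, 4472^32 ≡ 16770, 4472^64 ≡ 28756, 4472^128 ≡ 19474, 4472^256 ≡ 4251, 4472^512 ≡ 26286, 4472^1024 ≡ 2587, 4472^2048 ≡ 2821, 4472^4096 ≡ 6630.
7335 = 4096 + 2048 + 1024 + 128 + 32 + 4 + 2 + 1, so 4472^7335 ≡ 6630·2821·2587·19474·16770·26377·17563·4472 ≡ 20800 (mod 29341).
x_0 = 20800.
x_1 = 20800^2 mod 29341 = 6955.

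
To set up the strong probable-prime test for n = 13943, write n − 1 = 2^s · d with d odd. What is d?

Halving: 13942 → 6971; 6971 is odd.
So 13942 = 2^1 · 6971.

6971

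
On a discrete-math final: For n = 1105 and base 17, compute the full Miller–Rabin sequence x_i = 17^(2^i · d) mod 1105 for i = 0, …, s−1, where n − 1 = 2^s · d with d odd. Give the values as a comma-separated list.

n − 1 = 1104 = 2^4 · 69, so s = 4 and d = 69.
x_0 = 17^69 mod 1105 = 272.
x_1 = 272^2 mod 1105 = 1054.
x_2 = 1054^2 mod 1105 = 391.
x_3 = 391^2 mod 1105 = 391.

272, 1054, 391, 391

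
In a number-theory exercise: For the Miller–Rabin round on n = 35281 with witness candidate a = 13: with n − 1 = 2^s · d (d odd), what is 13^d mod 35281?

n − 1 = 35280 = 2^4 · 2205, so s = 4 and d = 2205.
13^2205 mod 35281 = 18558.

18558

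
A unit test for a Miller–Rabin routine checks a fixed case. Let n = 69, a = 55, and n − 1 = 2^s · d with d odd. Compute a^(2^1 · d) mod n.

n − 1 = 68 = 2^2 · 17, so s = 2 and d = 17.
x_0 = 55^17 mod 69 = 49.
x_1 = 49^2 mod 69 = 55.

55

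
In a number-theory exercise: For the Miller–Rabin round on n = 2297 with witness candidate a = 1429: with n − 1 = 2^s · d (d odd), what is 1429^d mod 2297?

n − 1 = 2296 = 2^3 · 287, so s = 3 and d = 287.
Repeated squaring mod 2297: 1429^1 ≡ 1429, 1429^2 ≡ 8, 1429^4 ≡ 64, 1429^8 ≡ 1799, 1429^16 ≡ 2225, 1429^32 ≡ 590, 1429^64 ≡ 1253, 1429^128 ≡ 1158, 1429^256 ≡ 1813.
287 = 256 + 16 + 8 + 4 + 2 + 1, so 1429^287 ≡ 1813·2225·1799·64·8·1429 ≡ 1324 (mod 2297).

1324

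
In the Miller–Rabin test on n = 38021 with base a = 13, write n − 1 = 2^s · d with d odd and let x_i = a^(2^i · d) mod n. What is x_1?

26996

n − 1 = 38020 = 2^2 · 9505, so s = 2 and d = 9505.
x_0 = 13^9505 mod 38021 = 22761.
x_1 = 22761^2 mod 38021 = 26996.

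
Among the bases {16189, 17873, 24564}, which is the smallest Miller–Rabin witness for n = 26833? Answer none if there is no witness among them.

none

n − 1 = 26832 = 2^4 · 1677, so s = 4 and d = 1677.
Base 16189: x_0 = 16189^1677 mod 26833 = 6707. x_0 is neither 1 nor 26832, so continue squaring. x_1 = 6707^2 mod 26833 = 11741. x_2 = 11741^2 mod 26833 = 9960. x_3 = 9960^2 mod 26833 = 26832. x_3 ≡ −1, so 16189 is not a witness.
Base 17873: x_0 = 17873^1677 mod 26833 = 16099. x_0 is neither 1 nor 26832, so continue squaring. x_1 = 16099^2 mod 26833 = 24687. x_2 = 24687^2 mod 26833 = 16873. x_3 = 16873^2 mod 26833 = 26832. x_3 ≡ −1, so 17873 is not a witness.
Base 24564: x_0 = 24564^1677 mod 26833 = 12450. x_0 is neither 1 nor 26832, so continue squaring. x_1 = 12450^2 mod 26833 = 15092. x_2 = 15092^2 mod 26833 = 9960. x_3 = 9960^2 mod 26833 = 26832. x_3 ≡ −1, so 24564 is not a witness.
No listed base is a witness for 26833.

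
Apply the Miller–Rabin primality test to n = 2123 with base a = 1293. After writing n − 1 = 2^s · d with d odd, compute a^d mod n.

1403

n − 1 = 2122 = 2^1 · 1061, so s = 1 and d = 1061.
1293^1061 mod 2123 = 1403.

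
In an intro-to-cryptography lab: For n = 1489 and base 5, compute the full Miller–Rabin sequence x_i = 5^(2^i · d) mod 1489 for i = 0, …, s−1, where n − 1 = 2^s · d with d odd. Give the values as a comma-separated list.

225, 1488, 1, 1

n − 1 = 1488 = 2^4 · 93, so s = 4 and d = 93.
x_0 = 5^93 mod 1489 = 225.
x_1 = 225^2 mod 1489 = 1488.
x_2 = 1488^2 mod 1489 = 1.
x_3 = 1^2 mod 1489 = 1.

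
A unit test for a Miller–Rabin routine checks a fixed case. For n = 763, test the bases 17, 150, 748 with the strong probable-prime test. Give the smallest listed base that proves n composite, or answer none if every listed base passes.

17

n − 1 = 762 = 2^1 · 381, so s = 1 and d = 381.
Base 17: x_0 = 17^381 mod 763 = 755. x_0 ∉ {1, 762} and s = 1, so 17 is a Miller–Rabin witness and 763 is composite.
Base 150: x_0 = 150^381 mod 763 = 76. x_0 ∉ {1, 762} and s = 1, so 150 is a Miller–Rabin witness and 763 is composite.
Base 748: x_0 = 748^381 mod 763 = 440. x_0 ∉ {1, 762} and s = 1, so 748 is a Miller–Rabin witness and 763 is composite.
The smallest witness among the given bases is 17.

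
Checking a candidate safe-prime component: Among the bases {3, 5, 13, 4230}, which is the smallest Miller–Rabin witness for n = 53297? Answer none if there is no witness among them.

3

n − 1 = 53296 = 2^4 · 3331, so s = 4 and d = 3331.
Base 3: x_0 = 3^3331 mod 53297 = 8923. x_0 is neither 1 nor 53296, so continue squaring. x_1 = 8923^2 mod 53297 = 47508. x_2 = 47508^2 mod 53297 = 42005. x_3 = 42005^2 mod 53297 = 22840. Reached i = s−1 = 3 without hitting −1: 3 is a Miller–Rabin witness and 53297 is composite.
Base 5: x_0 = 5^3331 mod 53297 = 16061. x_0 is neither 1 nor 53296, so continue squaring. x_1 = 16061^2 mod 53297 = 51538. x_2 = 51538^2 mod 53297 = 2855. x_3 = 2855^2 mod 53297 = 49881. Reached i = s−1 = 3 without hitting −1: 5 is a Miller–Rabin witness and 53297 is composite.
Base 13: x_0 = 13^3331 mod 53297 = 2243. x_0 is neither 1 nor 53296, so continue squaring. x_1 = 2243^2 mod 53297 = 21131. x_2 = 21131^2 mod 53297 = 50192. x_3 = 50192^2 mod 53297 = 47565. Reached i = s−1 = 3 without hitting −1: 13 is a Miller–Rabin witness and 53297 is composite.
Base 4230: x_0 = 4230^3331 mod 53297 = 41025. x_0 is neither 1 nor 53296, so continue squaring. x_1 = 41025^2 mod 53297 = 37959. x_2 = 37959^2 mod 53297 = 1286. x_3 = 1286^2 mod 53297 = 1589. Reached i = s−1 = 3 without hitting −1: 4230 is a Miller–Rabin witness and 53297 is composite.
The smallest witness among the given bases is 3.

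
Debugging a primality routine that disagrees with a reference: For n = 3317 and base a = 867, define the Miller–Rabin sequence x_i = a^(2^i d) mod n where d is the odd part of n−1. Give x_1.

n − 1 = 3316 = 2^2 · 829, so s = 2 and d = 829.
x_0 = 867^829 mod 3317 = 278.
x_1 = 278^2 mod 3317 = 993.

993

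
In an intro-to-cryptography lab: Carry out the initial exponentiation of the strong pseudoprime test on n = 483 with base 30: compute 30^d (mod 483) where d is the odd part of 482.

n − 1 = 482 = 2^1 · 241, so s = 1 and d = 241.
30^241 mod 483 = 240.

240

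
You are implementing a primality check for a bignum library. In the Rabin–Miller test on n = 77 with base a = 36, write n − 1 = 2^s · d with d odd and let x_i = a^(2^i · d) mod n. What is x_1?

n − 1 = 76 = 2^2 · 19, so s = 2 and d = 19.
Repeated squaring mod 77: 36^1 ≡ 36, 36^2 ≡ 64, 36^4 ≡ 15, 36^8 ≡ 71, 36^16 ≡ 36.
19 = 16 + 2 + 1, so 36^19 ≡ 36·64·36 ≡ 15 (mod 77).
x_0 = 15.
x_1 = 15^2 mod 77 = 71.

71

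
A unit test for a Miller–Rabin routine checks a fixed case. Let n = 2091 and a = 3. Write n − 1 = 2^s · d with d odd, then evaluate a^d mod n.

243

n − 1 = 2090 = 2^1 · 1045, so s = 1 and d = 1045.
Repeated squaring mod 2091: 3^1 ≡ 3, 3^2 ≡ 9, 3^4 ≡ 81, 3^8 ≡ 288, 3^16 ≡ 1395, 3^32 ≡ 1395, 3^64 ≡ 1395, 3^128 ≡ 1395, 3^256 ≡ 1395, 3^512 ≡ 1395, 3^1024 ≡ 1395.
1045 = 1024 + 16 + 4 + 1, so 3^1045 ≡ 1395·1395·81·3 ≡ 243 (mod 2091).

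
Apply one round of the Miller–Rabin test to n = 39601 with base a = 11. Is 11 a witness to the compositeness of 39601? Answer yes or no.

yes

n − 1 = 39600 = 2^4 · 2475, so s = 4 and d = 2475.
Repeated squaring mod 39601: 11^1 ≡ 11, 11^2 ≡ 121, 11^4 ≡ 14641, 11^8 ≡ 38269, 11^16 ≡ 31780, 11^32 ≡ 24097, 11^64 ≡ 35547, 11^128 ≡ 501, 11^256 ≡ 13395, 11^512 ≡ 33495, 11^1024 ≡ 18695, 11^2048 ≡ 24200.
2475 = 2048 + 256 + 128 + 32 + 8 + 2 + 1, so 11^2475 ≡ 24200·13395·501·24097·38269·121·11 ≡ 397 (mod 39601).
x_0 = 11^2475 mod 39601 = 397.
x_0 is neither 1 nor 39600, so continue squaring.
x_1 = 397^2 mod 39601 = 38806.
x_2 = 38806^2 mod 39601 = 38010.
x_3 = 38010^2 mod 39601 = 36418.
Reached i = s−1 = 3 without hitting −1: 11 is a Miller–Rabin witness and 39601 is composite.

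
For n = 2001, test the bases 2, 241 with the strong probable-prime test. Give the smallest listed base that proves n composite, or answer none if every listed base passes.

n − 1 = 2000 = 2^4 · 125, so s = 4 and d = 125.
Base 2: x_0 = 2^125 mod 2001 = 1580. x_0 is neither 1 nor 2000, so continue squaring. x_1 = 1580^2 mod 2001 = 1153. x_2 = 1153^2 mod 2001 = 745. x_3 = 745^2 mod 2001 = 748. Reached i = s−1 = 3 without hitting −1: 2 is a Miller–Rabin witness and 2001 is composite.
Base 241: x_0 = 241^125 mod 2001 = 1666. x_0 is neither 1 nor 2000, so continue squaring. x_1 = 1666^2 mod 2001 = 169. x_2 = 169^2 mod 2001 = 547. x_3 = 547^2 mod 2001 = 1060. Reached i = s−1 = 3 without hitting −1: 241 is a Miller–Rabin witness and 2001 is composite.
The smallest witness among the given bases is 2.

2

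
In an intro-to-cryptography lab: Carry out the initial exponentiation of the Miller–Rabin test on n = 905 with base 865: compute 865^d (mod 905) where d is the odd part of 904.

n − 1 = 904 = 2^3 · 113, so s = 3 and d = 113.
865^113 mod 905 = 730.

730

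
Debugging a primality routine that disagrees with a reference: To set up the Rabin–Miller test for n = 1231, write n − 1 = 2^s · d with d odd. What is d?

615

Halving: 1230 → 615; 615 is odd.
So 1230 = 2^1 · 615.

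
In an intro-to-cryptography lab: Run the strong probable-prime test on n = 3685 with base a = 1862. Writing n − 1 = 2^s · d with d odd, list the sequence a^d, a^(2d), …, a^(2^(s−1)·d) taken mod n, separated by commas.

n − 1 = 3684 = 2^2 · 921, so s = 2 and d = 921.
x_0 = 1862^921 mod 3685 = 3127.
x_1 = 3127^2 mod 3685 = 1824.

3127, 1824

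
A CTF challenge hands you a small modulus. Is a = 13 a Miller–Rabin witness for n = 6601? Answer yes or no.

yes

n − 1 = 6600 = 2^3 · 825, so s = 3 and d = 825.
x_0 = 13^825 mod 6601 = 3037.
x_0 is neither 1 nor 6600, so continue squaring.
x_1 = 3037^2 mod 6601 = 1772.
x_2 = 1772^2 mod 6601 = 4509.
Reached i = s−1 = 2 without hitting −1: 13 is a Miller–Rabin witness and 6601 is composite.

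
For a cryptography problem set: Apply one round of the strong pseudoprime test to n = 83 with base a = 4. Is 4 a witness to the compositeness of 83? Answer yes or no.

n − 1 = 82 = 2^1 · 41, so s = 1 and d = 41.
x_0 = 4^41 mod 83 = 1.
x_0 = 1, so 4 is not a witness.

no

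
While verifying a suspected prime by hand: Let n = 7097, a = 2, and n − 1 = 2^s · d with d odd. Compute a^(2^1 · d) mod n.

n − 1 = 7096 = 2^3 · 887, so s = 3 and d = 887.
Repeated squaring mod 7097: 2^1 ≡ 2, 2^2 ≡ 4, 2^4 ≡ 16, 2^8 ≡ 256, 2^16 ≡ 1663, 2^32 ≡ 4836, 2^64 ≡ 2281, 2^128 ≡ 860, 2^256 ≡ 1512, 2^512 ≡ 910.
887 = 512 + 256 + 64 + 32 + 16 + 4 + 2 + 1, so 2^887 ≡ 910·1512·2281·4836·1663·16·4·2 ≡ 155 (mod 7097).
x_0 = 155.
x_1 = 155^2 mod 7097 = 2734.

2734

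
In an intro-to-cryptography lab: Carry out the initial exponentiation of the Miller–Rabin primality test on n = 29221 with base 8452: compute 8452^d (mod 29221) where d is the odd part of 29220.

1

n − 1 = 29220 = 2^2 · 7305, so s = 2 and d = 7305.
Repeated squaring mod 29221: 8452^1 ≡ 8452, 8452^2 ≡ 20180, 8452^4 ≡ 8544, 8452^8 ≡ 5878, 8452^16 ≡ 11662, 8452^32 ≡ 7710, 8452^64 ≡ 8586, 8452^128 ≡ 24034, 8452^256 ≡ 21649, 8452^512 ≡ 3582, 8452^1024 ≡ 2705, 8452^2048 ≡ 11775, 8452^4096 ≡ 26201.
7305 = 4096 + 2048 + 1024 + 128 + 8 + 1, so 8452^7305 ≡ 26201·11775·2705·24034·5878·8452 ≡ 1 (mod 29221).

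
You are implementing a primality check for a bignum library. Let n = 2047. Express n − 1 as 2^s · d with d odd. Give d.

Halving: 2046 → 1023; 1023 is odd.
So 2046 = 2^1 · 1023.

1023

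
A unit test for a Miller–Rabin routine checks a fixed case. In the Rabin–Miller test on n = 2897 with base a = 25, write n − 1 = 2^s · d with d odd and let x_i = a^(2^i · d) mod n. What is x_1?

n − 1 = 2896 = 2^4 · 181, so s = 4 and d = 181.
By repeated squaring, 25^181 ≡ 2586 (mod 2897).
x_0 = 2586.
x_1 = 2586^2 mod 2897 = 1120.

1120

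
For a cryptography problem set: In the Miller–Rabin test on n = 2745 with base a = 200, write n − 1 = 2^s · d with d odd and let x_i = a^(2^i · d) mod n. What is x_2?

25

n − 1 = 2744 = 2^3 · 343, so s = 3 and d = 343.
x_0 = 200^343 mod 2745 = 2405.
x_1 = 2405^2 mod 2745 = 310.
x_2 = 310^2 mod 2745 = 25.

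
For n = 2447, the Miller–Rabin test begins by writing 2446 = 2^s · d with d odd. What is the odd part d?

Halving: 2446 → 1223; 1223 is odd.
So 2446 = 2^1 · 1223.

1223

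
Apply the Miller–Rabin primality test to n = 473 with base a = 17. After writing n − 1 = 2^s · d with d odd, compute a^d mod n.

n − 1 = 472 = 2^3 · 59, so s = 3 and d = 59.
17^59 mod 473 = 453.

453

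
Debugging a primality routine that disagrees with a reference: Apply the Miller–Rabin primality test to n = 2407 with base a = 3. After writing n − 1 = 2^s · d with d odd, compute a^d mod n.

n − 1 = 2406 = 2^1 · 1203, so s = 1 and d = 1203.
Repeated squaring mod 2407: 3^1 ≡ 3, 3^2 ≡ 9, 3^4 ≡ 81, 3^8 ≡ 1747, 3^16 ≡ 2340, 3^32 ≡ 2082, 3^64 ≡ 2124, 3^128 ≡ 658, 3^256 ≡ 2111, 3^512 ≡ 964, 3^1024 ≡ 194.
1203 = 1024 + 128 + 32 + 16 + 2 + 1, so 3^1203 ≡ 194·658·2082·2340·9·3 ≡ 1837 (mod 2407).

1837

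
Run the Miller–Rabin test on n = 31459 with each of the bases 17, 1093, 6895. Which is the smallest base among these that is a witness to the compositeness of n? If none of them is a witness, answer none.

n − 1 = 31458 = 2^1 · 15729, so s = 1 and d = 15729.
Base 17: x_0 = 17^15729 mod 31459 = 18055. x_0 ∉ {1, 31458} and s = 1, so 17 is a Miller–Rabin witness and 31459 is composite.
Base 1093: x_0 = 1093^15729 mod 31459 = 24583. x_0 ∉ {1, 31458} and s = 1, so 1093 is a Miller–Rabin witness and 31459 is composite.
Base 6895: x_0 = 6895^15729 mod 31459 = 12054. x_0 ∉ {1, 31458} and s = 1, so 6895 is a Miller–Rabin witness and 31459 is composite.
The smallest witness among the given bases is 17.

17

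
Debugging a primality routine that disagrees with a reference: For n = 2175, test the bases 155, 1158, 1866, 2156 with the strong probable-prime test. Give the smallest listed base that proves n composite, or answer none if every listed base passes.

n − 1 = 2174 = 2^1 · 1087, so s = 1 and d = 1087.
Base 155: x_0 = 155^1087 mod 2175 = 1925. x_0 ∉ {1, 2174} and s = 1, so 155 is a Miller–Rabin witness and 2175 is composite.
Base 1158: x_0 = 1158^1087 mod 2175 = 1527. x_0 ∉ {1, 2174} and s = 1, so 1158 is a Miller–Rabin witness and 2175 is composite.
Base 1866: x_0 = 1866^1087 mod 2175 = 156. x_0 ∉ {1, 2174} and s = 1, so 1866 is a Miller–Rabin witness and 2175 is composite.
Base 2156: x_0 = 2156^1087 mod 2175 = 11. x_0 ∉ {1, 2174} and s = 1, so 2156 is a Miller–Rabin witness and 2175 is composite.
The smallest witness among the given bases is 155.

155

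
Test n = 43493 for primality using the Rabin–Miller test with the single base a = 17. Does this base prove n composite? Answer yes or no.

yes

n − 1 = 43492 = 2^2 · 10873, so s = 2 and d = 10873.
x_0 = 17^10873 mod 43493 = 15224.
x_0 is neither 1 nor 43492, so continue squaring.
x_1 = 15224^2 mod 43493 = 39472.
Reached i = s−1 = 1 without hitting −1: 17 is a Miller–Rabin witness and 43493 is composite.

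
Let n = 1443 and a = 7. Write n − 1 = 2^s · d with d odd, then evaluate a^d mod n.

n − 1 = 1442 = 2^1 · 721, so s = 1 and d = 721.
By repeated squaring, 7^721 ≡ 7 (mod 1443).

7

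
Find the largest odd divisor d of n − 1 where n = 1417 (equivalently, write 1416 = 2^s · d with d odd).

Halving: 1416 → 708 → 354 → 177; 177 is odd.
So 1416 = 2^3 · 177.

177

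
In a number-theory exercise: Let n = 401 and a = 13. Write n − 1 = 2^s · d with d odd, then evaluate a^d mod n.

n − 1 = 400 = 2^4 · 25, so s = 4 and d = 25.
13^25 mod 401 = 202.

202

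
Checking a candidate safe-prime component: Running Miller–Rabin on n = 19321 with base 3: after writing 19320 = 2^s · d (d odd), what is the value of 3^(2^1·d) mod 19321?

6395

n − 1 = 19320 = 2^3 · 2415, so s = 3 and d = 2415.
Repeated squaring mod 19321: 3^1 ≡ 3, 3^2 ≡ 9, 3^4 ≡ 81, 3^8 ≡ 6561, 3^16 ≡ 18854, 3^32 ≡ 5558, 3^64 ≡ 16406, 3^128 ≡ 15306, 3^256 ≡ 6511, 3^512 ≡ 2847, 3^1024 ≡ 9910, 3^2048 ≡ 18778.
2415 = 2048 + 256 + 64 + 32 + 8 + 4 + 2 + 1, so 3^2415 ≡ 18778·6511·16406·5558·6561·81·9·3 ≡ 16123 (mod 19321).
x_0 = 16123.
x_1 = 16123^2 mod 19321 = 6395.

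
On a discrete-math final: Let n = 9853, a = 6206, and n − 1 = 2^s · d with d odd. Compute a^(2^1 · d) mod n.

n − 1 = 9852 = 2^2 · 2463, so s = 2 and d = 2463.
x_0 = 6206^2463 mod 9853 = 9361.
x_1 = 9361^2 mod 9853 = 5592.

5592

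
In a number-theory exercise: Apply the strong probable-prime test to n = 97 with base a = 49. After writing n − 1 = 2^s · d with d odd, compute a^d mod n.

85

n − 1 = 96 = 2^5 · 3, so s = 5 and d = 3.
49^3 mod 97 = 85.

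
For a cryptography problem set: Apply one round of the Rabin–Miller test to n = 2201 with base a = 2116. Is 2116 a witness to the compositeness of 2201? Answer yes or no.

no

n − 1 = 2200 = 2^3 · 275, so s = 3 and d = 275.
x_0 = 2116^275 mod 2201 = 1.
x_0 = 1, so 2116 is not a witness.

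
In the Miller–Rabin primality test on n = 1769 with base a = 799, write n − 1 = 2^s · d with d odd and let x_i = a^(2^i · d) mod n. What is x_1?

45

n − 1 = 1768 = 2^3 · 221, so s = 3 and d = 221.
x_0 = 799^221 mod 1769 = 1359.
x_1 = 1359^2 mod 1769 = 45.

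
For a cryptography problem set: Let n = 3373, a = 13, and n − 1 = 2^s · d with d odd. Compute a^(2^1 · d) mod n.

n − 1 = 3372 = 2^2 · 843, so s = 2 and d = 843.
x_0 = 13^843 mod 3373 = 1105.
x_1 = 1105^2 mod 3373 = 3372.

3372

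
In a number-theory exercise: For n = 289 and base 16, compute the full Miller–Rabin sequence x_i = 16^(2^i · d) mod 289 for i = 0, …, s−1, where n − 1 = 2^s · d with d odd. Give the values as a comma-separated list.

152, 273, 256, 222, 154

n − 1 = 288 = 2^5 · 9, so s = 5 and d = 9.
x_0 = 16^9 mod 289 = 152.
x_1 = 152^2 mod 289 = 273.
x_2 = 273^2 mod 289 = 256.
x_3 = 256^2 mod 289 = 222.
x_4 = 222^2 mod 289 = 154.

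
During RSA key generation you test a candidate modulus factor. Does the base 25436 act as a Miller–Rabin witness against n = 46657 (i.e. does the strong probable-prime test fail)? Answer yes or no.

no

n − 1 = 46656 = 2^6 · 729, so s = 6 and d = 729.
x_0 = 25436^729 mod 46657 = 5260.
x_0 is neither 1 nor 46656, so continue squaring.
x_1 = 5260^2 mod 46657 = 46656.
x_1 ≡ −1, so 25436 is not a witness.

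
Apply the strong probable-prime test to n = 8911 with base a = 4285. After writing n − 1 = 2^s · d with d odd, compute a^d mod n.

6098

n − 1 = 8910 = 2^1 · 4455, so s = 1 and d = 4455.
4285^4455 mod 8911 = 6098.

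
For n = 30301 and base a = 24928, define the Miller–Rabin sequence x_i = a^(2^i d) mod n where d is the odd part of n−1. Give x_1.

14888

n − 1 = 30300 = 2^2 · 7575, so s = 2 and d = 7575.
x_0 = 24928^7575 mod 30301 = 6990.
x_1 = 6990^2 mod 30301 = 14888.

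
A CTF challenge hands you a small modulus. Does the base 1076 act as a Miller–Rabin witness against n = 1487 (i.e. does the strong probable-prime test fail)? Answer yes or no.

no

n − 1 = 1486 = 2^1 · 743, so s = 1 and d = 743.
x_0 = 1076^743 mod 1487 = 1.
x_0 = 1, so 1076 is not a witness.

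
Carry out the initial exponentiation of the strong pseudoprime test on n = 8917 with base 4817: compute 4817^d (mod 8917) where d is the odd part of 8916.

5946

n − 1 = 8916 = 2^2 · 2229, so s = 2 and d = 2229.
4817^2229 mod 8917 = 5946.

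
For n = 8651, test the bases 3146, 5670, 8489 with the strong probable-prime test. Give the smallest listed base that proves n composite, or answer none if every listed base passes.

3146

n − 1 = 8650 = 2^1 · 4325, so s = 1 and d = 4325.
Base 3146: x_0 = 3146^4325 mod 8651 = 7582. x_0 ∉ {1, 8650} and s = 1, so 3146 is a Miller–Rabin witness and 8651 is composite.
Base 5670: x_0 = 5670^4325 mod 8651 = 4554. x_0 ∉ {1, 8650} and s = 1, so 5670 is a Miller–Rabin witness and 8651 is composite.
Base 8489: x_0 = 8489^4325 mod 8651 = 811. x_0 ∉ {1, 8650} and s = 1, so 8489 is a Miller–Rabin witness and 8651 is composite.
The smallest witness among the given bases is 3146.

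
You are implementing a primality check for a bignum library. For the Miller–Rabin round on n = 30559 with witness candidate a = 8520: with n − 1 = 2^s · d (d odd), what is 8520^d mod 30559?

1

n − 1 = 30558 = 2^1 · 15279, so s = 1 and d = 15279.
By repeated squaring, 8520^15279 ≡ 1 (mod 30559).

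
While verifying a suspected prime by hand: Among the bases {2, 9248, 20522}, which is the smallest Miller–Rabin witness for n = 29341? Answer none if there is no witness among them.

none

n − 1 = 29340 = 2^2 · 7335, so s = 2 and d = 7335.
Base 2: x_0 = 2^7335 mod 29341 = 26424. x_0 is neither 1 nor 29340, so continue squaring. x_1 = 26424^2 mod 29341 = 29340. x_1 ≡ −1, so 2 is not a witness.
Base 9248: x_0 = 9248^7335 mod 29341 = 7431. x_0 is neither 1 nor 29340, so continue squaring. x_1 = 7431^2 mod 29341 = 29340. x_1 ≡ −1, so 9248 is not a witness.
Base 20522: x_0 = 20522^7335 mod 29341 = 21910. x_0 is neither 1 nor 29340, so continue squaring. x_1 = 21910^2 mod 29341 = 29340. x_1 ≡ −1, so 20522 is not a witness.
No listed base is a witness for 29341.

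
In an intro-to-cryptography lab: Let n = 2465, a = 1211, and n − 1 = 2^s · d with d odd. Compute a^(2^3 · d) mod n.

1

n − 1 = 2464 = 2^5 · 77, so s = 5 and d = 77.
x_0 = 1211^77 mod 2465 = 956.
x_1 = 956^2 mod 2465 = 1886.
x_2 = 1886^2 mod 2465 = 1.
x_3 = 1^2 mod 2465 = 1.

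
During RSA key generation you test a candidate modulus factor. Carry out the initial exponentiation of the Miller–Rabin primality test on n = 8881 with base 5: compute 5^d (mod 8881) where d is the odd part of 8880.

3615

n − 1 = 8880 = 2^4 · 555, so s = 4 and d = 555.
Repeated squaring mod 8881: 5^1 ≡ 5, 5^2 ≡ 25, 5^4 ≡ 625, 5^8 ≡ 8742, 5^16 ≡ 1559, 5^32 ≡ 5968, 5^64 ≡ 4214, 5^128 ≡ 4677, 5^256 ≡ 426, 5^512 ≡ 3856.
555 = 512 + 32 + 8 + 2 + 1, so 5^555 ≡ 3856·5968·8742·25·5 ≡ 3615 (mod 8881).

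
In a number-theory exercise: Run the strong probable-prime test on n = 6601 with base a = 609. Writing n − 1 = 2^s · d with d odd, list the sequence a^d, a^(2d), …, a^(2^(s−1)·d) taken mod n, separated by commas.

n − 1 = 6600 = 2^3 · 825, so s = 3 and d = 825.
x_0 = 609^825 mod 6601 = 5726.
x_1 = 5726^2 mod 6601 = 6510.
x_2 = 6510^2 mod 6601 = 1680.

5726, 6510, 1680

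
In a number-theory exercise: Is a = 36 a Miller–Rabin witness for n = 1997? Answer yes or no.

n − 1 = 1996 = 2^2 · 499, so s = 2 and d = 499.
Repeated squaring mod 1997: 36^1 ≡ 36, 36^2 ≡ 1296, 36^4 ≡ 139, 36^8 ≡ 1348, 36^16 ≡ 1831, 36^32 ≡ 1595, 36^64 ≡ 1844, 36^128 ≡ 1442, 36^256 ≡ 487.
499 = 256 + 128 + 64 + 32 + 16 + 2 + 1, so 36^499 ≡ 487·1442·1844·1595·1831·1296·36 ≡ 1 (mod 1997).
x_0 = 36^499 mod 1997 = 1.
x_0 = 1, so 36 is not a witness.

no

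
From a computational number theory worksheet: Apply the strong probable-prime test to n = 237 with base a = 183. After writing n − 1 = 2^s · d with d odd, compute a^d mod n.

84

n − 1 = 236 = 2^2 · 59, so s = 2 and d = 59.
183^59 mod 237 = 84.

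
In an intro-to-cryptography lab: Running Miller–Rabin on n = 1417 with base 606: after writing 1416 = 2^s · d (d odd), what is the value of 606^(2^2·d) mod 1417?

105

n − 1 = 1416 = 2^3 · 177, so s = 3 and d = 177.
x_0 = 606^177 mod 1417 = 34.
x_1 = 34^2 mod 1417 = 1156.
x_2 = 1156^2 mod 1417 = 105.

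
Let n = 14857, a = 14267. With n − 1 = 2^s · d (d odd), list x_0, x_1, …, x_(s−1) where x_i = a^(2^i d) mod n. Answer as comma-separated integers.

11888, 4760, 675

n − 1 = 14856 = 2^3 · 1857, so s = 3 and d = 1857.
x_0 = 14267^1857 mod 14857 = 11888.
x_1 = 11888^2 mod 14857 = 4760.
x_2 = 4760^2 mod 14857 = 675.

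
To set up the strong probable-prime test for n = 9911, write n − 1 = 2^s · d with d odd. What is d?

Halving: 9910 → 4955; 4955 is odd.
So 9910 = 2^1 · 4955.

4955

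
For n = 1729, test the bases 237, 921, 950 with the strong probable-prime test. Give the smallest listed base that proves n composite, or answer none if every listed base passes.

n − 1 = 1728 = 2^6 · 27, so s = 6 and d = 27.
Base 237: x_0 = 237^27 mod 1729 = 1483. x_0 is neither 1 nor 1728, so continue squaring. x_1 = 1483^2 mod 1729 = 1. x_1 = 1 but x_0 ≠ ±1, a nontrivial square root of 1 — 237 is a witness and 1729 is composite.
Base 921: x_0 = 921^27 mod 1729 = 1331. x_0 is neither 1 nor 1728, so continue squaring. x_1 = 1331^2 mod 1729 = 1065. x_2 = 1065^2 mod 1729 = 1. x_2 = 1 but x_1 ≠ ±1, a nontrivial square root of 1 — 921 is a witness and 1729 is composite.
Base 950: x_0 = 950^27 mod 1729 = 209. x_0 is neither 1 nor 1728, so continue squaring. x_1 = 209^2 mod 1729 = 456. x_2 = 456^2 mod 1729 = 456. x_3 = 456^2 mod 1729 = 456. x_4 = 456^2 mod 1729 = 456. x_5 = 456^2 mod 1729 = 456. Reached i = s−1 = 5 without hitting −1: 950 is a Miller–Rabin witness and 1729 is composite.
The smallest witness among the given bases is 237.

237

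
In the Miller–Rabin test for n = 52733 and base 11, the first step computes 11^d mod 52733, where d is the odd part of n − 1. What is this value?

n − 1 = 52732 = 2^2 · 13183, so s = 2 and d = 13183.
11^13183 mod 52733 = 51394.

51394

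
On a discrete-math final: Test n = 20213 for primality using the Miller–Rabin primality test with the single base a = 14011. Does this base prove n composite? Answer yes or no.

yes

n − 1 = 20212 = 2^2 · 5053, so s = 2 and d = 5053.
Repeated squaring mod 20213: 14011^1 ≡ 14011, 14011^2 ≡ 19678, 14011^4 ≡ 3243, 14011^8 ≡ 6289, 14011^16 ≡ 14893, 14011^32 ≡ 4200, 14011^64 ≡ 14264, 14011^128 ≡ 17851, 14011^256 ≡ 256, 14011^512 ≡ 4897, 14011^1024 ≡ 7991, 14011^2048 ≡ 3214, 14011^4096 ≡ 953.
5053 = 4096 + 512 + 256 + 128 + 32 + 16 + 8 + 4 + 1, so 14011^5053 ≡ 953·4897·256·17851·4200·14893·6289·3243·14011 ≡ 17828 (mod 20213).
x_0 = 14011^5053 mod 20213 = 17828.
x_0 is neither 1 nor 20212, so continue squaring.
x_1 = 17828^2 mod 20213 = 8372.
Reached i = s−1 = 1 without hitting −1: 14011 is a Miller–Rabin witness and 20213 is composite.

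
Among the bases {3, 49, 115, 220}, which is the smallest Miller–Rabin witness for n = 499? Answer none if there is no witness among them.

none

n − 1 = 498 = 2^1 · 249, so s = 1 and d = 249.
Base 3: x_0 = 3^249 mod 499 = 498. x_0 = 498 ≡ −1, so 3 is not a witness.
Base 49: x_0 = 49^249 mod 499 = 1. x_0 = 1, so 49 is not a witness.
Base 115: x_0 = 115^249 mod 499 = 498. x_0 = 498 ≡ −1, so 115 is not a witness.
Base 220: x_0 = 220^249 mod 499 = 498. x_0 = 498 ≡ −1, so 220 is not a witness.
No listed base is a witness for 499.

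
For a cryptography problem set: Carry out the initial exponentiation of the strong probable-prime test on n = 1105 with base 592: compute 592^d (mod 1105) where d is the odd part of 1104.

n − 1 = 1104 = 2^4 · 69, so s = 4 and d = 69.
592^69 mod 1105 = 437.

437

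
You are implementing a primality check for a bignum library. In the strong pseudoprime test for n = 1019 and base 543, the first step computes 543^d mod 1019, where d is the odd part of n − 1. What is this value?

1

n − 1 = 1018 = 2^1 · 509, so s = 1 and d = 509.
543^509 mod 1019 = 1.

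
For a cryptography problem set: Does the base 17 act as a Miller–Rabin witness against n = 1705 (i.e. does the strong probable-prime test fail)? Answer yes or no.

yes

n − 1 = 1704 = 2^3 · 213, so s = 3 and d = 213.
x_0 = 17^213 mod 1705 = 1162.
x_0 is neither 1 nor 1704, so continue squaring.
x_1 = 1162^2 mod 1705 = 1589.
x_2 = 1589^2 mod 1705 = 1521.
Reached i = s−1 = 2 without hitting −1: 17 is a Miller–Rabin witness and 1705 is composite.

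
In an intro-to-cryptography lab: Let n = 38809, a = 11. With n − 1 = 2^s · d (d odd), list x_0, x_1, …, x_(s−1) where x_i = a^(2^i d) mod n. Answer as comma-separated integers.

37838, 11425, 15958

n − 1 = 38808 = 2^3 · 4851, so s = 3 and d = 4851.
x_0 = 11^4851 mod 38809 = 37838.
x_1 = 37838^2 mod 38809 = 11425.
x_2 = 11425^2 mod 38809 = 15958.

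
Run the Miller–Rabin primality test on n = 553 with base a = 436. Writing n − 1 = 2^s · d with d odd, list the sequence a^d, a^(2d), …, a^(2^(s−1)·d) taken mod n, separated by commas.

n − 1 = 552 = 2^3 · 69, so s = 3 and d = 69.
x_0 = 436^69 mod 553 = 148.
x_1 = 148^2 mod 553 = 337.
x_2 = 337^2 mod 553 = 204.

148, 337, 204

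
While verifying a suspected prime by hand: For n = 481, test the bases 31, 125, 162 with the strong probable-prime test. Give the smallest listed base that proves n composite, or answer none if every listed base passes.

none

n − 1 = 480 = 2^5 · 15, so s = 5 and d = 15.
Base 31: x_0 = 31^15 mod 481 = 450. x_0 is neither 1 nor 480, so continue squaring. x_1 = 450^2 mod 481 = 480. x_1 ≡ −1, so 31 is not a witness.
Base 125: x_0 = 125^15 mod 481 = 265. x_0 is neither 1 nor 480, so continue squaring. x_1 = 265^2 mod 481 = 480. x_1 ≡ −1, so 125 is not a witness.
Base 162: x_0 = 162^15 mod 481 = 450. x_0 is neither 1 nor 480, so continue squaring. x_1 = 450^2 mod 481 = 480. x_1 ≡ −1, so 162 is not a witness.
No listed base is a witness for 481.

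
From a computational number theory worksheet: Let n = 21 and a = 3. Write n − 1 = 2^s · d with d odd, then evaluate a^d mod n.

n − 1 = 20 = 2^2 · 5, so s = 2 and d = 5.
Repeated squaring mod 21: 3^1 ≡ 3, 3^2 ≡ 9, 3^4 ≡ 18.
5 = 4 + 1, so 3^5 ≡ 18·3 ≡ 12 (mod 21).

12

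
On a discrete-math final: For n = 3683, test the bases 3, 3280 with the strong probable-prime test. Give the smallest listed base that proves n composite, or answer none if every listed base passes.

n − 1 = 3682 = 2^1 · 1841, so s = 1 and d = 1841.
Base 3: x_0 = 3^1841 mod 3683 = 2772. x_0 ∉ {1, 3682} and s = 1, so 3 is a Miller–Rabin witness and 3683 is composite.
Base 3280: x_0 = 3280^1841 mod 3683 = 3584. x_0 ∉ {1, 3682} and s = 1, so 3280 is a Miller–Rabin witness and 3683 is composite.
The smallest witness among the given bases is 3.

3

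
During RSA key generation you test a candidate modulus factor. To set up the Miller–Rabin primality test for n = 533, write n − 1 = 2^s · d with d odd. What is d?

Halving: 532 → 266 → 133; 133 is odd.
So 532 = 2^2 · 133.

133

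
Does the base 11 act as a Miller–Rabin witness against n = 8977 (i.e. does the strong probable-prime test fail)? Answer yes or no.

n − 1 = 8976 = 2^4 · 561, so s = 4 and d = 561.
Repeated squaring mod 8977: 11^1 ≡ 11, 11^2 ≡ 121, 11^4 ≡ 5664, 11^8 ≡ 6075, 11^16 ≡ 1178, 11^32 ≡ 5226, 11^64 ≡ 3042, 11^128 ≡ 7454, 11^256 ≡ 3463, 11^512 ≡ 8074.
561 = 512 + 32 + 16 + 1, so 11^561 ≡ 8074·5226·1178·11 ≡ 3140 (mod 8977).
x_0 = 11^561 mod 8977 = 3140.
x_0 is neither 1 nor 8976, so continue squaring.
x_1 = 3140^2 mod 8977 = 2854.
x_2 = 2854^2 mod 8977 = 3177.
x_3 = 3177^2 mod 8977 = 3181.
Reached i = s−1 = 3 without hitting −1: 11 is a Miller–Rabin witness and 8977 is composite.

yes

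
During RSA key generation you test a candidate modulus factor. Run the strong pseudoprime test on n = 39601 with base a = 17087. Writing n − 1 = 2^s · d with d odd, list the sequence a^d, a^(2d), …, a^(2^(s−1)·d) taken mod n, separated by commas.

n − 1 = 39600 = 2^4 · 2475, so s = 4 and d = 2475.
x_0 = 17087^2475 mod 39601 = 24080.
x_1 = 24080^2 mod 39601 = 8558.
x_2 = 8558^2 mod 39601 = 17115.
x_3 = 17115^2 mod 39601 = 34229.

24080, 8558, 17115, 34229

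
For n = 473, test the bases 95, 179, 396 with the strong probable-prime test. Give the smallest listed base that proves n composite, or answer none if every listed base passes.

95

n − 1 = 472 = 2^3 · 59, so s = 3 and d = 59.
Base 95: x_0 = 95^59 mod 473 = 74. x_0 is neither 1 nor 472, so continue squaring. x_1 = 74^2 mod 473 = 273. x_2 = 273^2 mod 473 = 268. Reached i = s−1 = 2 without hitting −1: 95 is a Miller–Rabin witness and 473 is composite.
Base 179: x_0 = 179^59 mod 473 = 37. x_0 is neither 1 nor 472, so continue squaring. x_1 = 37^2 mod 473 = 423. x_2 = 423^2 mod 473 = 135. Reached i = s−1 = 2 without hitting −1: 179 is a Miller–Rabin witness and 473 is composite.
Base 396: x_0 = 396^59 mod 473 = 418. x_0 is neither 1 nor 472, so continue squaring. x_1 = 418^2 mod 473 = 187. x_2 = 187^2 mod 473 = 440. Reached i = s−1 = 2 without hitting −1: 396 is a Miller–Rabin witness and 473 is composite.
The smallest witness among the given bases is 95.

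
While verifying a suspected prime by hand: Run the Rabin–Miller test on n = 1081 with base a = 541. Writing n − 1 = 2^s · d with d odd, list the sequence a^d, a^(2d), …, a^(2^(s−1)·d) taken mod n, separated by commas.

854, 722, 242

n − 1 = 1080 = 2^3 · 135, so s = 3 and d = 135.
x_0 = 541^135 mod 1081 = 854.
x_1 = 854^2 mod 1081 = 722.
x_2 = 722^2 mod 1081 = 242.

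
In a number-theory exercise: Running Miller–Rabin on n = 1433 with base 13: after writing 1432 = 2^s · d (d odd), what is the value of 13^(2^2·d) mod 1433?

n − 1 = 1432 = 2^3 · 179, so s = 3 and d = 179.
By repeated squaring, 13^179 ≡ 1432 (mod 1433).
x_0 = 1432.
x_1 = 1432^2 mod 1433 = 1.
x_2 = 1^2 mod 1433 = 1.

1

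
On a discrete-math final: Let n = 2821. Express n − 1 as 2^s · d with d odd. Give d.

705

Halving: 2820 → 1410 → 705; 705 is odd.
So 2820 = 2^2 · 705.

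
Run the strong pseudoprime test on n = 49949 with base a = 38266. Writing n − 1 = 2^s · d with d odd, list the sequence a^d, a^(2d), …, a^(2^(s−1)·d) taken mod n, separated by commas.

n − 1 = 49948 = 2^2 · 12487, so s = 2 and d = 12487.
x_0 = 38266^12487 mod 49949 = 29017.
x_1 = 29017^2 mod 49949 = 45945.

29017, 45945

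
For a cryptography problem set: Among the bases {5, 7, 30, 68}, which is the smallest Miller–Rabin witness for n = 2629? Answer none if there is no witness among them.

n − 1 = 2628 = 2^2 · 657, so s = 2 and d = 657.
Base 5: x_0 = 5^657 mod 2629 = 58. x_0 is neither 1 nor 2628, so continue squaring. x_1 = 58^2 mod 2629 = 735. Reached i = s−1 = 1 without hitting −1: 5 is a Miller–Rabin witness and 2629 is composite.
Base 7: x_0 = 7^657 mod 2629 = 1260. x_0 is neither 1 nor 2628, so continue squaring. x_1 = 1260^2 mod 2629 = 2313. Reached i = s−1 = 1 without hitting −1: 7 is a Miller–Rabin witness and 2629 is composite.
Base 30: x_0 = 30^657 mod 2629 = 1960. x_0 is neither 1 nor 2628, so continue squaring. x_1 = 1960^2 mod 2629 = 631. Reached i = s−1 = 1 without hitting −1: 30 is a Miller–Rabin witness and 2629 is composite.
Base 68: x_0 = 68^657 mod 2629 = 744. x_0 is neither 1 nor 2628, so continue squaring. x_1 = 744^2 mod 2629 = 1446. Reached i = s−1 = 1 without hitting −1: 68 is a Miller–Rabin witness and 2629 is composite.
The smallest witness among the given bases is 5.

5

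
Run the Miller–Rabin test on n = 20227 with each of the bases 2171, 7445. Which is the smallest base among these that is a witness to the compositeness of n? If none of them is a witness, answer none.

n − 1 = 20226 = 2^1 · 10113, so s = 1 and d = 10113.
Base 2171: x_0 = 2171^10113 mod 20227 = 3787. x_0 ∉ {1, 20226} and s = 1, so 2171 is a Miller–Rabin witness and 20227 is composite.
Base 7445: x_0 = 7445^10113 mod 20227 = 15230. x_0 ∉ {1, 20226} and s = 1, so 7445 is a Miller–Rabin witness and 20227 is composite.
The smallest witness among the given bases is 2171.

2171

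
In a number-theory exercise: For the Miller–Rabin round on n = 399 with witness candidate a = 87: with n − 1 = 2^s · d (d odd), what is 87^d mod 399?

87

n − 1 = 398 = 2^1 · 199, so s = 1 and d = 199.
Repeated squaring mod 399: 87^1 ≡ 87, 87^2 ≡ 387, 87^4 ≡ 144, 87^8 ≡ 387, 87^16 ≡ 144, 87^32 ≡ 387, 87^64 ≡ 144, 87^128 ≡ 387.
199 = 128 + 64 + 4 + 2 + 1, so 87^199 ≡ 387·144·144·387·87 ≡ 87 (mod 399).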